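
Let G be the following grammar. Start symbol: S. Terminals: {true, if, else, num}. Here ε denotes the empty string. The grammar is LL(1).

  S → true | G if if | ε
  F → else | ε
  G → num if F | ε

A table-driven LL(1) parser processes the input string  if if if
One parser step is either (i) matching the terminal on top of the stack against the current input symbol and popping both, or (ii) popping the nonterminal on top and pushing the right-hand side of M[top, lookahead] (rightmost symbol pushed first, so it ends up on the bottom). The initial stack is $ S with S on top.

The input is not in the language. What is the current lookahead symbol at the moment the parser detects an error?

     Stack      Input       Action
  1  $ S        if if if $  expand S → G if if
  2  $ if if G  if if if $  expand G → ε
  3  $ if if    if if if $  match if
  4  $ if       if if $     match if
  5  $          if $        error: stack empty but input remains

if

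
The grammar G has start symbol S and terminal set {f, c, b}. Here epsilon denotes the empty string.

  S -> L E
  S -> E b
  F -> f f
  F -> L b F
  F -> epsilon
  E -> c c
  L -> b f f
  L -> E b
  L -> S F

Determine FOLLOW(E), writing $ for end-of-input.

FIRST(E) = {c}
FIRST(S) = {b, c}  (via L E, E b)
FIRST(L) = {b, c}  (via E b, S F)
FIRST(F) = {epsilon, b, c, f}  (via L b F)
FOLLOW(S) includes $ since S is the start symbol.
FOLLOW(L): in S->L E, L is followed by E with FIRST {c}; in F->L b F, L is followed by b F with FIRST {b}. Thus FOLLOW(L) = {b, c}.
FOLLOW(S): in L->S F, S is followed by F with FIRST {epsilon, b, c, f}; in L->S F, the suffix after S is nullable, so FOLLOW(S) ⊇ FOLLOW(L) = {b, c}. Thus FOLLOW(S) = {$, b, c, f}.
FOLLOW(F): in F->L b F, the suffix after F is empty (adds nothing new); in L->S F, the suffix after F is empty, so FOLLOW(F) ⊇ FOLLOW(L) = {b, c}. Thus FOLLOW(F) = {b, c}.
FOLLOW(E): in S->L E, the suffix after E is empty, so FOLLOW(E) ⊇ FOLLOW(S) = {$, b, c, f}; in S->E b, E is followed by b with FIRST {b}; in L->E b, E is followed by b with FIRST {b}. Thus FOLLOW(E) = {$, b, c, f}.

{$, b, c, f}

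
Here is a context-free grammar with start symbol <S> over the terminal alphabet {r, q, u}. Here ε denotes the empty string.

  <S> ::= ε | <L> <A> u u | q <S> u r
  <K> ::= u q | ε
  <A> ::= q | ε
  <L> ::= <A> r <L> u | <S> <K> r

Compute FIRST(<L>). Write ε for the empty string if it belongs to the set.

{q, r, u}

FIRST(<K>): from <K>::=u q we get {u}; from <K>::=ε we get {ε}. So FIRST(<K>) = {ε, u}.
FIRST(<A>): from <A>::=q we get {q}; from <A>::=ε we get {ε}. So FIRST(<A>) = {ε, q}.
FIRST(<S>): from <S>::=ε we get {ε}; from <S>::=<L> <A> u u we get {q, r, u}; from <S>::=q <S> u r we get {q}. So FIRST(<S>) = {ε, q, r, u}.
FIRST(<L>): from <L>::=<A> r <L> u we get {q, r}; from <L>::=<S> <K> r we get {q, r, u}. So FIRST(<L>) = {q, r, u}.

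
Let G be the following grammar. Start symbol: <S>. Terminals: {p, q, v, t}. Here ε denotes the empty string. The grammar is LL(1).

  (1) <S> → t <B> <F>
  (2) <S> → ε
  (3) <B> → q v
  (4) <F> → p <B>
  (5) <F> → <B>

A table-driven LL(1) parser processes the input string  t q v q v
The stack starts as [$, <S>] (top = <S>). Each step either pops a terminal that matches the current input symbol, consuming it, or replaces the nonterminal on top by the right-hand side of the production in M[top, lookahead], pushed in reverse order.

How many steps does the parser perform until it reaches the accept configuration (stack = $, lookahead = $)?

step 1: stack=$ <S>  input=t q v q v $  — expand <S> → t <B> <F>
step 2: stack=$ <F> <B> t  input=t q v q v $  — match t
step 3: stack=$ <F> <B>  input=q v q v $  — expand <B> → q v
step 4: stack=$ <F> v q  input=q v q v $  — match q
step 5: stack=$ <F> v  input=v q v $  — match v
step 6: stack=$ <F>  input=q v $  — expand <F> → <B>
step 7: stack=$ <B>  input=q v $  — expand <B> → q v
step 8: stack=$ v q  input=q v $  — match q
step 9: stack=$ v  input=v $  — match v
Accept reached after 9 steps.

9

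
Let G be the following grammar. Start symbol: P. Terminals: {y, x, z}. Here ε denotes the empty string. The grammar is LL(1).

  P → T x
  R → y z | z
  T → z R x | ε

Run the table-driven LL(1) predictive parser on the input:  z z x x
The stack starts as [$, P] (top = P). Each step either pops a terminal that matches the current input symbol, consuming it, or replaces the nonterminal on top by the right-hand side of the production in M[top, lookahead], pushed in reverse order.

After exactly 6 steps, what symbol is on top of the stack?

x

step 1: stack=$ P  input=z z x x $  — expand P → T x
step 2: stack=$ x T  input=z z x x $  — expand T → z R x
step 3: stack=$ x x R z  input=z z x x $  — match z
step 4: stack=$ x x R  input=z x x $  — expand R → z
step 5: stack=$ x x z  input=z x x $  — match z
step 6: stack=$ x x  input=x x $  — match x
Stack after step 6: $ x (top = x).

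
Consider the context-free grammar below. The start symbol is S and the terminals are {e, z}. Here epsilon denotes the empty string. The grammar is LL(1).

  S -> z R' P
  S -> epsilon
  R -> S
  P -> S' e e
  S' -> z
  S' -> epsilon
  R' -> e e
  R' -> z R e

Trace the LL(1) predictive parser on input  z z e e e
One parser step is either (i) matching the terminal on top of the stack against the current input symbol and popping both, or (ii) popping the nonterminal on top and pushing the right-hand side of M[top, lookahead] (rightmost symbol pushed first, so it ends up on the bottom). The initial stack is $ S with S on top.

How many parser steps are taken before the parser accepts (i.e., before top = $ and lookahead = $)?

11

      Stack      Input        Action
   1  $ S        z z e e e $  expand S -> z R' P
   2  $ P R' z   z z e e e $  match z
   3  $ P R'     z e e e $    expand R' -> z R e
   4  $ P e R z  z e e e $    match z
   5  $ P e R    e e e $      expand R -> S
   6  $ P e S    e e e $      expand S -> epsilon
   7  $ P e      e e e $      match e
   8  $ P        e e $        expand P -> S' e e
   9  $ e e S'   e e $        expand S' -> epsilon
  10  $ e e      e e $        match e
  11  $ e        e $          match e
Accept reached after 11 steps.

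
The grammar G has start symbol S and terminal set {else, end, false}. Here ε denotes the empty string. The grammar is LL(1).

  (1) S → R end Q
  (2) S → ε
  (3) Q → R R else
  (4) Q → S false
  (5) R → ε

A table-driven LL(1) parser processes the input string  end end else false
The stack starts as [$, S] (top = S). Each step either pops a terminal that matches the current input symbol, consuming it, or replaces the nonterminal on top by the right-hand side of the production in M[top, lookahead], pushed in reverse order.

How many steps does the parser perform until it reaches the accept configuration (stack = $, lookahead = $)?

12

      Stack             Input                 Action
   1  $ S               end end else false $  expand S → R end Q
   2  $ Q end R         end end else false $  expand R → ε
   3  $ Q end           end end else false $  match end
   4  $ Q               end else false $      expand Q → S false
   5  $ false S         end else false $      expand S → R end Q
   6  $ false Q end R   end else false $      expand R → ε
   7  $ false Q end     end else false $      match end
   8  $ false Q         else false $          expand Q → R R else
   9  $ false else R R  else false $          expand R → ε
  10  $ false else R    else false $          expand R → ε
  11  $ false else      else false $          match else
  12  $ false           false $               match false
Accept reached after 12 steps.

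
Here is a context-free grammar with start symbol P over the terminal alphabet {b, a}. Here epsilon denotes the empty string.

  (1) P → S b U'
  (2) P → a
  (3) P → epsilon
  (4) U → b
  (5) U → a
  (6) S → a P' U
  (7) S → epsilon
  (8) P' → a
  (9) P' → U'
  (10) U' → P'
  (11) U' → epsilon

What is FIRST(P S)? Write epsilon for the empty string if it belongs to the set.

FIRST(U) = {a, b}
FIRST(S) = {epsilon, a}
FIRST(P) = {epsilon, a, b}  (via S b U')
FIRST(P') = {epsilon, a}  (via U')
FIRST(U') = {epsilon, a}  (via P')
FIRST(P S): take FIRST of each symbol in turn, carrying on past any symbol whose FIRST contains epsilon; result {epsilon, a, b}.

{epsilon, a, b}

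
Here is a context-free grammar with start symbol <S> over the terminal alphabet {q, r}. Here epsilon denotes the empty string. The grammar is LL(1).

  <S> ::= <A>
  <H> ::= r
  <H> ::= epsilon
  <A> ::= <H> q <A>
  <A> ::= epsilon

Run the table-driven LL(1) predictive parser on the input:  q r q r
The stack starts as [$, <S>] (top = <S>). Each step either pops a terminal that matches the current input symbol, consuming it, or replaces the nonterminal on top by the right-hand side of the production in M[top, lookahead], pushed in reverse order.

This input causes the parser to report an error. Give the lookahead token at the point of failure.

      Stack        Input      Action
   1  $ <S>        q r q r $  expand <S> ::= <A>
   2  $ <A>        q r q r $  expand <A> ::= <H> q <A>
   3  $ <A> q <H>  q r q r $  expand <H> ::= epsilon
   4  $ <A> q      q r q r $  match q
   5  $ <A>        r q r $    expand <A> ::= <H> q <A>
   6  $ <A> q <H>  r q r $    expand <H> ::= r
   7  $ <A> q r    r q r $    match r
   8  $ <A> q      q r $      match q
   9  $ <A>        r $        expand <A> ::= <H> q <A>
  10  $ <A> q <H>  r $        expand <H> ::= r
  11  $ <A> q r    r $        match r
  12  $ <A> q      $          error: top is terminal q but lookahead is $

$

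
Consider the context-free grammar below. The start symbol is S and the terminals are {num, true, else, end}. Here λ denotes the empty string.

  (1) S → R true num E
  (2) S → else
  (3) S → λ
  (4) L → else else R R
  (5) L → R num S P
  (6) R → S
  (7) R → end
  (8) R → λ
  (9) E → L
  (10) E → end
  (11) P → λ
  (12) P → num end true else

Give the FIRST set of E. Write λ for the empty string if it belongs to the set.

{else, end, num, true}

FIRST(P): from P→λ we get {λ}; from P→num end true else we get {num}. So FIRST(P) = {λ, num}.
FIRST(S): from S→R true num E we get {else, end, true}; from S→else we get {else}; from S→λ we get {λ}. So FIRST(S) = {λ, else, end, true}.
FIRST(R): from R→S we get {λ, else, end, true}; from R→end we get {end}; from R→λ we get {λ}. So FIRST(R) = {λ, else, end, true}.
FIRST(L): from L→else else R R we get {else}; from L→R num S P we get {else, end, num, true}. So FIRST(L) = {else, end, num, true}.
FIRST(E): from E→L we get {else, end, num, true}; from E→end we get {end}. So FIRST(E) = {else, end, num, true}.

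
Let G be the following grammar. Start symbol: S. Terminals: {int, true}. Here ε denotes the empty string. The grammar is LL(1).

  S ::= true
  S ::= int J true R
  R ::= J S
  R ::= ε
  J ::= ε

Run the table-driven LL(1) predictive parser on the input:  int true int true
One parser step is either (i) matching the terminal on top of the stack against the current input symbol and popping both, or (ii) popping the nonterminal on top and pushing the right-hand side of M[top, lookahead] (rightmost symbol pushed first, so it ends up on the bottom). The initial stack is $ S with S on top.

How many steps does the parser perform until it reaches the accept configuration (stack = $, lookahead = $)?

11

      Stack           Input                Action
   1  $ S             int true int true $  expand S ::= int J true R
   2  $ R true J int  int true int true $  match int
   3  $ R true J      true int true $      expand J ::= ε
   4  $ R true        true int true $      match true
   5  $ R             int true $           expand R ::= J S
   6  $ S J           int true $           expand J ::= ε
   7  $ S             int true $           expand S ::= int J true R
   8  $ R true J int  int true $           match int
   9  $ R true J      true $               expand J ::= ε
  10  $ R true        true $               match true
  11  $ R             $                    expand R ::= ε
Accept reached after 11 steps.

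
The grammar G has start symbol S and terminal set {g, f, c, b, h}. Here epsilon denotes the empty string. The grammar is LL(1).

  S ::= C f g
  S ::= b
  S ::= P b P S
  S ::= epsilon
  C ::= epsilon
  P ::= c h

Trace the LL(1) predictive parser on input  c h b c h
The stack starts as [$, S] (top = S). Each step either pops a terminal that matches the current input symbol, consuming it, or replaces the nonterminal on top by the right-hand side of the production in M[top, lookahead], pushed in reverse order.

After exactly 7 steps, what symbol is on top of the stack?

step 1: stack=$ S  input=c h b c h $  — expand S ::= P b P S
step 2: stack=$ S P b P  input=c h b c h $  — expand P ::= c h
step 3: stack=$ S P b h c  input=c h b c h $  — match c
step 4: stack=$ S P b h  input=h b c h $  — match h
step 5: stack=$ S P b  input=b c h $  — match b
step 6: stack=$ S P  input=c h $  — expand P ::= c h
step 7: stack=$ S h c  input=c h $  — match c
Stack after step 7: $ S h (top = h).

h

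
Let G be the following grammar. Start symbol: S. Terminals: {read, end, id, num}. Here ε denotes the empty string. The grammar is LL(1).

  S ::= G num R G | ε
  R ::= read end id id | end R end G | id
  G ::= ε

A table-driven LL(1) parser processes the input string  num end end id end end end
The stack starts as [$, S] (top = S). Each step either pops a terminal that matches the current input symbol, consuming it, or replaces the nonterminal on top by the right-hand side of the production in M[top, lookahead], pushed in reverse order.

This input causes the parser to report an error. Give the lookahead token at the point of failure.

end

step 1: stack=$ S  input=num end end id end end end $  — expand S ::= G num R G
step 2: stack=$ G R num G  input=num end end id end end end $  — expand G ::= ε
step 3: stack=$ G R num  input=num end end id end end end $  — match num
step 4: stack=$ G R  input=end end id end end end $  — expand R ::= end R end G
step 5: stack=$ G G end R end  input=end end id end end end $  — match end
step 6: stack=$ G G end R  input=end id end end end $  — expand R ::= end R end G
step 7: stack=$ G G end G end R end  input=end id end end end $  — match end
step 8: stack=$ G G end G end R  input=id end end end $  — expand R ::= id
step 9: stack=$ G G end G end id  input=id end end end $  — match id
step 10: stack=$ G G end G end  input=end end end $  — match end
step 11: stack=$ G G end G  input=end end $  — expand G ::= ε
step 12: stack=$ G G end  input=end end $  — match end
step 13: stack=$ G G  input=end $  — expand G ::= ε
step 14: stack=$ G  input=end $  — expand G ::= ε
step 15: stack=$  input=end $  — error: stack empty but input remains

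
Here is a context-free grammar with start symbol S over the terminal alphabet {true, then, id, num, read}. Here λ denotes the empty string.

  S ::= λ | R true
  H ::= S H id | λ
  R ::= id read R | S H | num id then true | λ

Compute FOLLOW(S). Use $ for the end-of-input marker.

FIRST(S) = {λ, id, num, true}  (via R true)
FIRST(H) = {λ, id, num, true}  (via S H id)
FIRST(R) = {λ, id, num, true}  (via S H)
FOLLOW(S) includes $ since S is the start symbol.
FOLLOW(R): in S::=R true, R is followed by true with FIRST {true}; in R::=id read R, the suffix after R is empty (adds nothing new). Thus FOLLOW(R) = {true}.
FOLLOW(S): in H::=S H id, S is followed by H id with FIRST {id, num, true}; in R::=S H, S is followed by H with FIRST {λ, id, num, true}; in R::=S H, the suffix after S is nullable, so FOLLOW(S) ⊇ FOLLOW(R) = {true}. Thus FOLLOW(S) = {$, id, num, true}.
FOLLOW(H): in H::=S H id, H is followed by id with FIRST {id}; in R::=S H, the suffix after H is empty, so FOLLOW(H) ⊇ FOLLOW(R) = {true}. Thus FOLLOW(H) = {id, true}.

{$, id, num, true}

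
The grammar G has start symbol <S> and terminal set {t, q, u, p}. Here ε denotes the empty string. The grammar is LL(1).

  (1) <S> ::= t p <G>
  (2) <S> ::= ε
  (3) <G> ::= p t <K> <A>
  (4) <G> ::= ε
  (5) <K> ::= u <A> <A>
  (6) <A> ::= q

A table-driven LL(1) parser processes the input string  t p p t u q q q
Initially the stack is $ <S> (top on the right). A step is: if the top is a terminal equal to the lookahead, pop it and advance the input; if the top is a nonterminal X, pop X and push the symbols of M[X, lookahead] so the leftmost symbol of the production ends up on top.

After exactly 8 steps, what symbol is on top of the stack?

<A>

     Stack            Input              Action
  1  $ <S>            t p p t u q q q $  expand <S> ::= t p <G>
  2  $ <G> p t        t p p t u q q q $  match t
  3  $ <G> p          p p t u q q q $    match p
  4  $ <G>            p t u q q q $      expand <G> ::= p t <K> <A>
  5  $ <A> <K> t p    p t u q q q $      match p
  6  $ <A> <K> t      t u q q q $        match t
  7  $ <A> <K>        u q q q $          expand <K> ::= u <A> <A>
  8  $ <A> <A> <A> u  u q q q $          match u
Stack after step 8: $ <A> <A> <A> (top = <A>).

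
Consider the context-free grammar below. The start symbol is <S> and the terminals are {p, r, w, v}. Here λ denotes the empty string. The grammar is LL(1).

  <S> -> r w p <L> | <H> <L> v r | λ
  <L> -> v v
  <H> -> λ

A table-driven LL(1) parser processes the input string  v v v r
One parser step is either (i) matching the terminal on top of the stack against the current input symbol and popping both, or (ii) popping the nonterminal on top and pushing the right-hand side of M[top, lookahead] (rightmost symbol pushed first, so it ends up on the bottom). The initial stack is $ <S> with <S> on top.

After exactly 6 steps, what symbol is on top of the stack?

r

     Stack          Input      Action
  1  $ <S>          v v v r $  expand <S> -> <H> <L> v r
  2  $ r v <L> <H>  v v v r $  expand <H> -> λ
  3  $ r v <L>      v v v r $  expand <L> -> v v
  4  $ r v v v      v v v r $  match v
  5  $ r v v        v v r $    match v
  6  $ r v          v r $      match v
Stack after step 6: $ r (top = r).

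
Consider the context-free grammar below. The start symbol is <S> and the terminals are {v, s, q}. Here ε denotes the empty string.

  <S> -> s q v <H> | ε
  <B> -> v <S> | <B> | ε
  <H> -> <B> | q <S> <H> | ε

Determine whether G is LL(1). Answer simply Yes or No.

FIRST(<S>) = {ε, s}
FIRST(<B>) = {ε, v}
FIRST(<H>) = {ε, q, v}
FOLLOW(<S>) = {$, q, v}
FOLLOW(<B>) = {$, q, v}
FOLLOW(<H>) = {$, q, v}
Cell M[<B>, $] receives both <B> -> <B> and <B> -> ε — the grammar is not LL(1).

No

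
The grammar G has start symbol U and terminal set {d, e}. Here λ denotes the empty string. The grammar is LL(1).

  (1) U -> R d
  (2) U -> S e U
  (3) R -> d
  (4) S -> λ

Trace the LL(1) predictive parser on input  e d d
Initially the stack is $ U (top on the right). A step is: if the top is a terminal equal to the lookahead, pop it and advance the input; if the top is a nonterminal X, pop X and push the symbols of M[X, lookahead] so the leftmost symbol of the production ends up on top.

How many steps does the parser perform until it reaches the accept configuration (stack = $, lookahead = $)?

7

     Stack    Input    Action
  1  $ U      e d d $  expand U -> S e U
  2  $ U e S  e d d $  expand S -> λ
  3  $ U e    e d d $  match e
  4  $ U      d d $    expand U -> R d
  5  $ d R    d d $    expand R -> d
  6  $ d d    d d $    match d
  7  $ d      d $      match d
Accept reached after 7 steps.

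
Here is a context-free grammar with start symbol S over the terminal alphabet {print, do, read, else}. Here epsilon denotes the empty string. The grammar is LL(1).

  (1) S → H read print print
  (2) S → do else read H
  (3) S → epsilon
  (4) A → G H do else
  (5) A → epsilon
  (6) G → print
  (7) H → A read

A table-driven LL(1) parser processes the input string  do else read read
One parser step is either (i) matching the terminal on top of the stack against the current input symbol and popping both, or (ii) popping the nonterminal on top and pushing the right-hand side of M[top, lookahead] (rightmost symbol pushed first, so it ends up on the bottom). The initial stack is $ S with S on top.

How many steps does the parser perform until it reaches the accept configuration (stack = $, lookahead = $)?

7

step 1: stack=$ S  input=do else read read $  — expand S → do else read H
step 2: stack=$ H read else do  input=do else read read $  — match do
step 3: stack=$ H read else  input=else read read $  — match else
step 4: stack=$ H read  input=read read $  — match read
step 5: stack=$ H  input=read $  — expand H → A read
step 6: stack=$ read A  input=read $  — expand A → epsilon
step 7: stack=$ read  input=read $  — match read
Accept reached after 7 steps.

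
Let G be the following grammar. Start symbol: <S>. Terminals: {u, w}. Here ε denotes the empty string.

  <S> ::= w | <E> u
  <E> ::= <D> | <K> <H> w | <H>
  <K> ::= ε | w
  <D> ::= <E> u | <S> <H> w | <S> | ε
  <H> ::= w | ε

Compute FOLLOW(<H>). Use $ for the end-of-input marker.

FIRST(<K>) = {ε, w}
FIRST(<H>) = {ε, w}
FIRST(<S>) = {u, w}  (via <E> u)
FIRST(<E>) = {ε, u, w}  (via <D>, <K> <H> w, <H>)
FIRST(<D>) = {ε, u, w}  (via <E> u, <S> <H> w, <S>)
FOLLOW(<S>) includes $ since <S> is the start symbol.
FOLLOW(<E>): in <S>::=<E> u, <E> is followed by u with FIRST {u}; in <D>::=<E> u, <E> is followed by u with FIRST {u}. Thus FOLLOW(<E>) = {u}.
FOLLOW(<K>): in <E>::=<K> <H> w, <K> is followed by <H> w with FIRST {w}. Thus FOLLOW(<K>) = {w}.
FOLLOW(<D>): in <E>::=<D>, the suffix after <D> is empty, so FOLLOW(<D>) ⊇ FOLLOW(<E>) = {u}. Thus FOLLOW(<D>) = {u}.
FOLLOW(<S>): in <D>::=<S> <H> w, <S> is followed by <H> w with FIRST {w}; in <D>::=<S>, the suffix after <S> is empty, so FOLLOW(<S>) ⊇ FOLLOW(<D>) = {u}. Thus FOLLOW(<S>) = {$, u, w}.
FOLLOW(<H>): in <E>::=<K> <H> w, <H> is followed by w with FIRST {w}; in <E>::=<H>, the suffix after <H> is empty, so FOLLOW(<H>) ⊇ FOLLOW(<E>) = {u}; in <D>::=<S> <H> w, <H> is followed by w with FIRST {w}. Thus FOLLOW(<H>) = {u, w}.

{u, w}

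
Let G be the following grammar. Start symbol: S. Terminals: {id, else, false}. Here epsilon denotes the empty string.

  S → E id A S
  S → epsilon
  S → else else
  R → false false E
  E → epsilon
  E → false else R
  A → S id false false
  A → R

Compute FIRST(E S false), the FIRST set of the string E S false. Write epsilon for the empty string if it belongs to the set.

FIRST(R): from R→false false E we get {false}. So FIRST(R) = {false}.
FIRST(E): from E→epsilon we get {epsilon}; from E→false else R we get {false}. So FIRST(E) = {epsilon, false}.
FIRST(S): from S→E id A S we get {false, id}; from S→epsilon we get {epsilon}; from S→else else we get {else}. So FIRST(S) = {epsilon, else, false, id}.
FIRST(A): from A→S id false false we get {else, false, id}; from A→R we get {false}. So FIRST(A) = {else, false, id}.
FIRST(E S false): take FIRST of each symbol in turn, carrying on past any symbol whose FIRST contains epsilon; result {else, false, id}.

{else, false, id}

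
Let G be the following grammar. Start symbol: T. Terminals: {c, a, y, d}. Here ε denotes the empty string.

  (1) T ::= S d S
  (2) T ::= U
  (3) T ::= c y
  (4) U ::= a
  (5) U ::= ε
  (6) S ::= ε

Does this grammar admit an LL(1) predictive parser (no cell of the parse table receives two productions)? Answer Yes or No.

FIRST(T) = {ε, a, c, d}
FIRST(U) = {ε, a}
FIRST(S) = {ε}
FOLLOW(T) = {$}
FOLLOW(U) = {$}
FOLLOW(S) = {$, d}
Each cell of M receives at most one production.

Yes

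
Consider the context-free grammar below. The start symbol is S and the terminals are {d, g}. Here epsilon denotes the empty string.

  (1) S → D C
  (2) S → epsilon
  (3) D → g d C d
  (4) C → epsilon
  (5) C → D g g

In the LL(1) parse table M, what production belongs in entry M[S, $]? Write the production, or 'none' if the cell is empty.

S → epsilon

FIRST(D): from D→g d C d we get {g}. So FIRST(D) = {g}.
FIRST(S): from S→D C we get {g}; from S→epsilon we get {epsilon}. So FIRST(S) = {epsilon, g}.
FIRST(C): from C→epsilon we get {epsilon}; from C→D g g we get {g}. So FIRST(C) = {epsilon, g}.
FOLLOW(S) includes $ since S is the start symbol.
FOLLOW(S): S appears on no right-hand side. Thus FOLLOW(S) = {$}.
For S → D C: FIRST(D C) = {g}, so it goes in M[S, t] for t ∈ {g}.
For S → epsilon: FIRST(epsilon) = {epsilon}, so it goes in M[S, t] for t ∈ {}; since epsilon ∈ FIRST, also for every t ∈ FOLLOW(S) = {$}.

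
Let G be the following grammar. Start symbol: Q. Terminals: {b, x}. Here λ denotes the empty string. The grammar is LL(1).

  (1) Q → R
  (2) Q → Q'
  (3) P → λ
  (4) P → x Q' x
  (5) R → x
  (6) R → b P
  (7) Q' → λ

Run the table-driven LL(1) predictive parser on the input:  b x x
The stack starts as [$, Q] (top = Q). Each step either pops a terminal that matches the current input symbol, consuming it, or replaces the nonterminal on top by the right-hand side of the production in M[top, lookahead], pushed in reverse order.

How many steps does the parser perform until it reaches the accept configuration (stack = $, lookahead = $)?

step 1: stack=$ Q  input=b x x $  — expand Q → R
step 2: stack=$ R  input=b x x $  — expand R → b P
step 3: stack=$ P b  input=b x x $  — match b
step 4: stack=$ P  input=x x $  — expand P → x Q' x
step 5: stack=$ x Q' x  input=x x $  — match x
step 6: stack=$ x Q'  input=x $  — expand Q' → λ
step 7: stack=$ x  input=x $  — match x
Accept reached after 7 steps.

7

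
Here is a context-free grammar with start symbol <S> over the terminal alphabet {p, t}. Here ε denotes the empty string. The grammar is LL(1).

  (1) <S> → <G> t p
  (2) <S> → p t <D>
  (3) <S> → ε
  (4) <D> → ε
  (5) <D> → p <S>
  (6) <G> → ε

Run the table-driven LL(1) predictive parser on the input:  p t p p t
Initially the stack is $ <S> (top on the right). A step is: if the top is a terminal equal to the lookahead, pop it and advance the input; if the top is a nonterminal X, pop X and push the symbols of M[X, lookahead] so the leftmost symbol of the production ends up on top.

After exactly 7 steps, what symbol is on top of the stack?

t

step 1: stack=$ <S>  input=p t p p t $  — expand <S> → p t <D>
step 2: stack=$ <D> t p  input=p t p p t $  — match p
step 3: stack=$ <D> t  input=t p p t $  — match t
step 4: stack=$ <D>  input=p p t $  — expand <D> → p <S>
step 5: stack=$ <S> p  input=p p t $  — match p
step 6: stack=$ <S>  input=p t $  — expand <S> → p t <D>
step 7: stack=$ <D> t p  input=p t $  — match p
Stack after step 7: $ <D> t (top = t).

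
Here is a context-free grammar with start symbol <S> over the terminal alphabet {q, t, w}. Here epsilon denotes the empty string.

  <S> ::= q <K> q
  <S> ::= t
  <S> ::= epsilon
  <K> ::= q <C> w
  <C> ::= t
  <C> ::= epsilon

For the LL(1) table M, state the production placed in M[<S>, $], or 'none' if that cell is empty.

FIRST(<S>) = {epsilon, q, t}
FIRST(<K>) = {q}
FIRST(<C>) = {epsilon, t}
FOLLOW(<S>) includes $ since <S> is the start symbol.
FOLLOW(<S>): <S> appears on no right-hand side. Thus FOLLOW(<S>) = {$}.
For <S> ::= q <K> q: FIRST(q <K> q) = {q}, so it goes in M[<S>, t] for t ∈ {q}.
For <S> ::= t: FIRST(t) = {t}, so it goes in M[<S>, t] for t ∈ {t}.
For <S> ::= epsilon: FIRST(epsilon) = {epsilon}, so it goes in M[<S>, t] for t ∈ {}; since epsilon ∈ FIRST, also for every t ∈ FOLLOW(<S>) = {$}.

<S> ::= epsilon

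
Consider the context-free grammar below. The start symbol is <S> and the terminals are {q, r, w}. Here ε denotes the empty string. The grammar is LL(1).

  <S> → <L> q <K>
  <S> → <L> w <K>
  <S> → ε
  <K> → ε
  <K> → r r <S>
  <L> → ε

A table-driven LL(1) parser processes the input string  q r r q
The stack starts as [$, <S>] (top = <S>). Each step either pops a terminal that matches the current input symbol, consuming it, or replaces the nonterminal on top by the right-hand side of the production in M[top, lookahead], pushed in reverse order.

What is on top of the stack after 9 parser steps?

     Stack        Input      Action
  1  $ <S>        q r r q $  expand <S> → <L> q <K>
  2  $ <K> q <L>  q r r q $  expand <L> → ε
  3  $ <K> q      q r r q $  match q
  4  $ <K>        r r q $    expand <K> → r r <S>
  5  $ <S> r r    r r q $    match r
  6  $ <S> r      r q $      match r
  7  $ <S>        q $        expand <S> → <L> q <K>
  8  $ <K> q <L>  q $        expand <L> → ε
  9  $ <K> q      q $        match q
Stack after step 9: $ <K> (top = <K>).

<K>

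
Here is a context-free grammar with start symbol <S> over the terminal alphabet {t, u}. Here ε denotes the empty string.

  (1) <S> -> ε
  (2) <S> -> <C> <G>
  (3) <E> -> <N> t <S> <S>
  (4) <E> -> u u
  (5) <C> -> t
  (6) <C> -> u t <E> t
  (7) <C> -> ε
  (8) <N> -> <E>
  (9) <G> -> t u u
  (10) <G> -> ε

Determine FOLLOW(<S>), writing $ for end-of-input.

FIRST(<C>): from <C>->t we get {t}; from <C>->u t <E> t we get {u}; from <C>->ε we get {ε}. So FIRST(<C>) = {ε, t, u}.
FIRST(<G>): from <G>->t u u we get {t}; from <G>->ε we get {ε}. So FIRST(<G>) = {ε, t}.
FIRST(<S>): from <S>->ε we get {ε}; from <S>-><C> <G> we get {ε, t, u}. So FIRST(<S>) = {ε, t, u}.
FIRST(<E>): from <E>-><N> t <S> <S> we get {u}; from <E>->u u we get {u}. So FIRST(<E>) = {u}.
FIRST(<N>): from <N>-><E> we get {u}. So FIRST(<N>) = {u}.
FOLLOW(<S>) includes $ since <S> is the start symbol.
FOLLOW(<N>): in <E>-><N> t <S> <S>, <N> is followed by t <S> <S> with FIRST {t}. Thus FOLLOW(<N>) = {t}.
FOLLOW(<E>): in <C>->u t <E> t, <E> is followed by t with FIRST {t}; in <N>-><E>, the suffix after <E> is empty, so FOLLOW(<E>) ⊇ FOLLOW(<N>) = {t}. Thus FOLLOW(<E>) = {t}.
FOLLOW(<S>): in <E>-><N> t <S> <S> (occurrence 1), <S> is followed by <S> with FIRST {ε, t, u}; in <E>-><N> t <S> <S> (occurrence 1), the suffix after <S> is nullable, so FOLLOW(<S>) ⊇ FOLLOW(<E>) = {t}; in <E>-><N> t <S> <S> (occurrence 2), the suffix after <S> is empty, so FOLLOW(<S>) ⊇ FOLLOW(<E>) = {t}. Thus FOLLOW(<S>) = {$, t, u}.
FOLLOW(<C>): in <S>-><C> <G>, <C> is followed by <G> with FIRST {ε, t}; in <S>-><C> <G>, the suffix after <C> is nullable, so FOLLOW(<C>) ⊇ FOLLOW(<S>) = {$, t, u}. Thus FOLLOW(<C>) = {$, t, u}.
FOLLOW(<G>): in <S>-><C> <G>, the suffix after <G> is empty, so FOLLOW(<G>) ⊇ FOLLOW(<S>) = {$, t, u}. Thus FOLLOW(<G>) = {$, t, u}.

{$, t, u}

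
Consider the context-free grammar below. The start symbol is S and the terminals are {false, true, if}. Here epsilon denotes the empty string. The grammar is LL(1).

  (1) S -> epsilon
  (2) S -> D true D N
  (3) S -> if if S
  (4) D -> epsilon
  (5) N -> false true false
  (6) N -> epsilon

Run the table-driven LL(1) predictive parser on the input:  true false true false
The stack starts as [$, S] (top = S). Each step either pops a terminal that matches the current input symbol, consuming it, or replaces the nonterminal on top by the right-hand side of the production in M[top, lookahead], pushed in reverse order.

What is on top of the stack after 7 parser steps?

step 1: stack=$ S  input=true false true false $  — expand S -> D true D N
step 2: stack=$ N D true D  input=true false true false $  — expand D -> epsilon
step 3: stack=$ N D true  input=true false true false $  — match true
step 4: stack=$ N D  input=false true false $  — expand D -> epsilon
step 5: stack=$ N  input=false true false $  — expand N -> false true false
step 6: stack=$ false true false  input=false true false $  — match false
step 7: stack=$ false true  input=true false $  — match true
Stack after step 7: $ false (top = false).

false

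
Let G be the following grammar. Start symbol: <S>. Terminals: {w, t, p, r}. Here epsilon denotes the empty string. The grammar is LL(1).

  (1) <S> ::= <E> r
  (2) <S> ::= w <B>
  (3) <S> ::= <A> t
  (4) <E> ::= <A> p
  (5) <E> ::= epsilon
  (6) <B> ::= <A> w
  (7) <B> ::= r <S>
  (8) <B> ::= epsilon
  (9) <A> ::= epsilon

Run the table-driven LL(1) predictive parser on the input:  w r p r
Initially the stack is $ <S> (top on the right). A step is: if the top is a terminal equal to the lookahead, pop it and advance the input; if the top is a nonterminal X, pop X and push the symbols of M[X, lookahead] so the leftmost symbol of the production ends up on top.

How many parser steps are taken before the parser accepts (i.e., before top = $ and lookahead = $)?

     Stack      Input      Action
  1  $ <S>      w r p r $  expand <S> ::= w <B>
  2  $ <B> w    w r p r $  match w
  3  $ <B>      r p r $    expand <B> ::= r <S>
  4  $ <S> r    r p r $    match r
  5  $ <S>      p r $      expand <S> ::= <E> r
  6  $ r <E>    p r $      expand <E> ::= <A> p
  7  $ r p <A>  p r $      expand <A> ::= epsilon
  8  $ r p      p r $      match p
  9  $ r        r $        match r
Accept reached after 9 steps.

9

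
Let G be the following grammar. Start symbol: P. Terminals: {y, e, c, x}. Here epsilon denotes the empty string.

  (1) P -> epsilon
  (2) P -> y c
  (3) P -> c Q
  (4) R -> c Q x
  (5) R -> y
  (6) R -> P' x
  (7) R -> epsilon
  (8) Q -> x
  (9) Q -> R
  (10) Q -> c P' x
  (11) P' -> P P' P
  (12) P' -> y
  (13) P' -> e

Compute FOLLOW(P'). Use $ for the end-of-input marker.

{c, x, y}

FIRST(P): from P->epsilon we get {epsilon}; from P->y c we get {y}; from P->c Q we get {c}. So FIRST(P) = {epsilon, c, y}.
FIRST(P'): from P'->P P' P we get {c, e, y}; from P'->y we get {y}; from P'->e we get {e}. So FIRST(P') = {c, e, y}.
FIRST(R): from R->c Q x we get {c}; from R->y we get {y}; from R->P' x we get {c, e, y}; from R->epsilon we get {epsilon}. So FIRST(R) = {epsilon, c, e, y}.
FIRST(Q): from Q->x we get {x}; from Q->R we get {epsilon, c, e, y}; from Q->c P' x we get {c}. So FIRST(Q) = {epsilon, c, e, x, y}.
FOLLOW(P) includes $ since P is the start symbol.
FOLLOW(P'): in R->P' x, P' is followed by x with FIRST {x}; in Q->c P' x, P' is followed by x with FIRST {x}; in P'->P P' P, P' is followed by P with FIRST {epsilon, c, y}; in P'->P P' P, the suffix after P' is nullable (adds nothing new). Thus FOLLOW(P') = {c, x, y}.
FOLLOW(P): in P'->P P' P (occurrence 1), P is followed by P' P with FIRST {c, e, y}; in P'->P P' P (occurrence 2), the suffix after P is empty, so FOLLOW(P) ⊇ FOLLOW(P') = {c, x, y}. Thus FOLLOW(P) = {$, c, e, x, y}.
FOLLOW(Q): in P->c Q, the suffix after Q is empty, so FOLLOW(Q) ⊇ FOLLOW(P) = {$, c, e, x, y}; in R->c Q x, Q is followed by x with FIRST {x}. Thus FOLLOW(Q) = {$, c, e, x, y}.
FOLLOW(R): in Q->R, the suffix after R is empty, so FOLLOW(R) ⊇ FOLLOW(Q) = {$, c, e, x, y}. Thus FOLLOW(R) = {$, c, e, x, y}.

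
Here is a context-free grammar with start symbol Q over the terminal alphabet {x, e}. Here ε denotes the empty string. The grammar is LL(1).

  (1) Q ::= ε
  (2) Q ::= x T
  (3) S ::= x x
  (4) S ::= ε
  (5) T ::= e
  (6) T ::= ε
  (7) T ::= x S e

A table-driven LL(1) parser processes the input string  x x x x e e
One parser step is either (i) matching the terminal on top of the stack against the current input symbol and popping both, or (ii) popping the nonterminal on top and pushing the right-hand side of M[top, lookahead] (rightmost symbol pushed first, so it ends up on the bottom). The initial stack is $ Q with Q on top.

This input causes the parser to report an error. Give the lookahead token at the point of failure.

e

     Stack    Input          Action
  1  $ Q      x x x x e e $  expand Q ::= x T
  2  $ T x    x x x x e e $  match x
  3  $ T      x x x e e $    expand T ::= x S e
  4  $ e S x  x x x e e $    match x
  5  $ e S    x x e e $      expand S ::= x x
  6  $ e x x  x x e e $      match x
  7  $ e x    x e e $        match x
  8  $ e      e e $          match e
  9  $        e $            error: stack empty but input remains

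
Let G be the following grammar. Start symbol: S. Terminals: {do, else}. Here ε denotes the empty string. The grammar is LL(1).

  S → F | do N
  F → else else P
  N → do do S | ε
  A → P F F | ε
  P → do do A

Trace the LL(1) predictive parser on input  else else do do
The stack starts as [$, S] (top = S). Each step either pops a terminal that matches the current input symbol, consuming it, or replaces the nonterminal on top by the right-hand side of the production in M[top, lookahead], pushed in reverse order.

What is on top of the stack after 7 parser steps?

A

     Stack          Input              Action
  1  $ S            else else do do $  expand S → F
  2  $ F            else else do do $  expand F → else else P
  3  $ P else else  else else do do $  match else
  4  $ P else       else do do $       match else
  5  $ P            do do $            expand P → do do A
  6  $ A do do      do do $            match do
  7  $ A do         do $               match do
Stack after step 7: $ A (top = A).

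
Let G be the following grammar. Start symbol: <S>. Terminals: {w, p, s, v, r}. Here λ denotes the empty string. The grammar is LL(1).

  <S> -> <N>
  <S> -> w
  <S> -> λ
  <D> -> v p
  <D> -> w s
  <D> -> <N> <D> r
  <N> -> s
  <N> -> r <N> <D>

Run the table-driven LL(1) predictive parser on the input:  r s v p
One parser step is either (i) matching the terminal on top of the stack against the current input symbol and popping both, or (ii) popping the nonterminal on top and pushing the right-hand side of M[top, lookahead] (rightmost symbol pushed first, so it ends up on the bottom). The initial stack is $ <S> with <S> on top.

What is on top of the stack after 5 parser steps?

<D>

     Stack        Input      Action
  1  $ <S>        r s v p $  expand <S> -> <N>
  2  $ <N>        r s v p $  expand <N> -> r <N> <D>
  3  $ <D> <N> r  r s v p $  match r
  4  $ <D> <N>    s v p $    expand <N> -> s
  5  $ <D> s      s v p $    match s
Stack after step 5: $ <D> (top = <D>).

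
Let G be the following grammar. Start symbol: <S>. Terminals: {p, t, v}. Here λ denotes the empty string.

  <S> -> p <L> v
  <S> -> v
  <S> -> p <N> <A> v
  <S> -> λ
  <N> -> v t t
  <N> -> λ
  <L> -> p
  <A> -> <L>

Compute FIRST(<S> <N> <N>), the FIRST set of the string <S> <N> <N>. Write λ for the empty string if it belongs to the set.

FIRST(<S>) = {λ, p, v}
FIRST(<N>) = {λ, v}
FIRST(<L>) = {p}
FIRST(<A>) = {p}  (via <L>)
FIRST(<S> <N> <N>): take FIRST of each symbol in turn, carrying on past any symbol whose FIRST contains λ; result {λ, p, v}.

{λ, p, v}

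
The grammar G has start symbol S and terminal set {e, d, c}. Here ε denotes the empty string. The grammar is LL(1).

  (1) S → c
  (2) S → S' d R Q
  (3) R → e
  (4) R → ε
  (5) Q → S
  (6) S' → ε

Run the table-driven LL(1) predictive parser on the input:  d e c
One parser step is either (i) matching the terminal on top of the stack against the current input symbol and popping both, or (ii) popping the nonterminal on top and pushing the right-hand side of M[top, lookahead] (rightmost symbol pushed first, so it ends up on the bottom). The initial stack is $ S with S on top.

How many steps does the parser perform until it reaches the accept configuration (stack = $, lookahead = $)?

8

     Stack       Input    Action
  1  $ S         d e c $  expand S → S' d R Q
  2  $ Q R d S'  d e c $  expand S' → ε
  3  $ Q R d     d e c $  match d
  4  $ Q R       e c $    expand R → e
  5  $ Q e       e c $    match e
  6  $ Q         c $      expand Q → S
  7  $ S         c $      expand S → c
  8  $ c         c $      match c
Accept reached after 8 steps.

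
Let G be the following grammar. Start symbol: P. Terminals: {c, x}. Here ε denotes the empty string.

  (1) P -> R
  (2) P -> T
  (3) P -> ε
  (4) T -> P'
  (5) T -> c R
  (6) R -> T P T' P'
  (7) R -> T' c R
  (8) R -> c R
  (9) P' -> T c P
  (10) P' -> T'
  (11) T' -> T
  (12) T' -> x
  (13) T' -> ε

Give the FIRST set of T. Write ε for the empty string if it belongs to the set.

FIRST(P) = {ε, c, x}  (via R, T)
FIRST(T) = {ε, c, x}  (via P')
FIRST(T') = {ε, c, x}  (via T)
FIRST(P') = {ε, c, x}  (via T c P, T')
FIRST(R) = {ε, c, x}  (via T P T' P', T' c R)

{ε, c, x}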